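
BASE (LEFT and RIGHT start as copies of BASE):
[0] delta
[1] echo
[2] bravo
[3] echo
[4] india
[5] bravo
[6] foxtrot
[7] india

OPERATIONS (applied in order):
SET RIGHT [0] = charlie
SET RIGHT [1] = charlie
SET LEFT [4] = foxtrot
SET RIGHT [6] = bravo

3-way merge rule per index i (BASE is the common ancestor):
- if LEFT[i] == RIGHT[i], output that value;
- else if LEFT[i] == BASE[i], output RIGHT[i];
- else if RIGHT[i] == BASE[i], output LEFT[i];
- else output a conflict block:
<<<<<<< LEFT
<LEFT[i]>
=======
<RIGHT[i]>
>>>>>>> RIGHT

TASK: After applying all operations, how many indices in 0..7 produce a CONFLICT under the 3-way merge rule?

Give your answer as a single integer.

Final LEFT:  [delta, echo, bravo, echo, foxtrot, bravo, foxtrot, india]
Final RIGHT: [charlie, charlie, bravo, echo, india, bravo, bravo, india]
i=0: L=delta=BASE, R=charlie -> take RIGHT -> charlie
i=1: L=echo=BASE, R=charlie -> take RIGHT -> charlie
i=2: L=bravo R=bravo -> agree -> bravo
i=3: L=echo R=echo -> agree -> echo
i=4: L=foxtrot, R=india=BASE -> take LEFT -> foxtrot
i=5: L=bravo R=bravo -> agree -> bravo
i=6: L=foxtrot=BASE, R=bravo -> take RIGHT -> bravo
i=7: L=india R=india -> agree -> india
Conflict count: 0

Answer: 0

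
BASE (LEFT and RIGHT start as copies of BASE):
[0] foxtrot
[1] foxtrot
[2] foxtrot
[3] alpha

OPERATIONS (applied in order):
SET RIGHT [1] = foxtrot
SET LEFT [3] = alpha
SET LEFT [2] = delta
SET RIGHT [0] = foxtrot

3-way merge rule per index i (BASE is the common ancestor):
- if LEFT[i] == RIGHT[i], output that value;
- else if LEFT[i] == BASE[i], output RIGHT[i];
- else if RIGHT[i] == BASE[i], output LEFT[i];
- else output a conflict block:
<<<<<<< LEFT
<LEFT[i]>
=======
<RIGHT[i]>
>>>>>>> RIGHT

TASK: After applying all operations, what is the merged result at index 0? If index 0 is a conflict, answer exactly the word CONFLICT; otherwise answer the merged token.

Answer: foxtrot

Derivation:
Final LEFT:  [foxtrot, foxtrot, delta, alpha]
Final RIGHT: [foxtrot, foxtrot, foxtrot, alpha]
i=0: L=foxtrot R=foxtrot -> agree -> foxtrot
i=1: L=foxtrot R=foxtrot -> agree -> foxtrot
i=2: L=delta, R=foxtrot=BASE -> take LEFT -> delta
i=3: L=alpha R=alpha -> agree -> alpha
Index 0 -> foxtrot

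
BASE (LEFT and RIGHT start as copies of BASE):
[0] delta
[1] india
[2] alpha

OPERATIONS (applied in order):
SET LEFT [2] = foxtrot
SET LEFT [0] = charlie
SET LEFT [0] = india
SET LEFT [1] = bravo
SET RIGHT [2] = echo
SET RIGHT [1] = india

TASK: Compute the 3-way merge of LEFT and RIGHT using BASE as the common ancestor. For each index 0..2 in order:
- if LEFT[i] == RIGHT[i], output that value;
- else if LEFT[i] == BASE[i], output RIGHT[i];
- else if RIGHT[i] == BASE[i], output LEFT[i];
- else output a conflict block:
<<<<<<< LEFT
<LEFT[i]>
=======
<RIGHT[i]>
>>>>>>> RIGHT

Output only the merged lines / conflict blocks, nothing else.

Final LEFT:  [india, bravo, foxtrot]
Final RIGHT: [delta, india, echo]
i=0: L=india, R=delta=BASE -> take LEFT -> india
i=1: L=bravo, R=india=BASE -> take LEFT -> bravo
i=2: BASE=alpha L=foxtrot R=echo all differ -> CONFLICT

Answer: india
bravo
<<<<<<< LEFT
foxtrot
=======
echo
>>>>>>> RIGHT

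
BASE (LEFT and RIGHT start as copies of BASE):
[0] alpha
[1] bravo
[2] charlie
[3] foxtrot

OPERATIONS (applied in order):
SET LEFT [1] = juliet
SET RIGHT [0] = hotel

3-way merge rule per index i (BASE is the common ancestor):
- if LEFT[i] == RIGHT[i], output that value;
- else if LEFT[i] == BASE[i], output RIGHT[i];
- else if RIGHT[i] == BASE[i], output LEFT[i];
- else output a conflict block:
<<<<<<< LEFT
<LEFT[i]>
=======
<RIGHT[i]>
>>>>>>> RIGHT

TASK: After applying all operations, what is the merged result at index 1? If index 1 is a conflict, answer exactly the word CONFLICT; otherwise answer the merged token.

Final LEFT:  [alpha, juliet, charlie, foxtrot]
Final RIGHT: [hotel, bravo, charlie, foxtrot]
i=0: L=alpha=BASE, R=hotel -> take RIGHT -> hotel
i=1: L=juliet, R=bravo=BASE -> take LEFT -> juliet
i=2: L=charlie R=charlie -> agree -> charlie
i=3: L=foxtrot R=foxtrot -> agree -> foxtrot
Index 1 -> juliet

Answer: juliet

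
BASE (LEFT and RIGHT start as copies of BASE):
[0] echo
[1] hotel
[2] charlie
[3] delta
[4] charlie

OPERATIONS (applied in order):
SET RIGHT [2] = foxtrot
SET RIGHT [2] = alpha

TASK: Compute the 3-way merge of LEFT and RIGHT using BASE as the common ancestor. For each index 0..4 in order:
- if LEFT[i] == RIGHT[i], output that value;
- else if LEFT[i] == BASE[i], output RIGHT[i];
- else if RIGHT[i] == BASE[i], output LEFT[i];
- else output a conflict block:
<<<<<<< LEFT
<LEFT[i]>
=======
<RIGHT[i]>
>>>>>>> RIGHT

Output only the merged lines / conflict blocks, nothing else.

Final LEFT:  [echo, hotel, charlie, delta, charlie]
Final RIGHT: [echo, hotel, alpha, delta, charlie]
i=0: L=echo R=echo -> agree -> echo
i=1: L=hotel R=hotel -> agree -> hotel
i=2: L=charlie=BASE, R=alpha -> take RIGHT -> alpha
i=3: L=delta R=delta -> agree -> delta
i=4: L=charlie R=charlie -> agree -> charlie

Answer: echo
hotel
alpha
delta
charlie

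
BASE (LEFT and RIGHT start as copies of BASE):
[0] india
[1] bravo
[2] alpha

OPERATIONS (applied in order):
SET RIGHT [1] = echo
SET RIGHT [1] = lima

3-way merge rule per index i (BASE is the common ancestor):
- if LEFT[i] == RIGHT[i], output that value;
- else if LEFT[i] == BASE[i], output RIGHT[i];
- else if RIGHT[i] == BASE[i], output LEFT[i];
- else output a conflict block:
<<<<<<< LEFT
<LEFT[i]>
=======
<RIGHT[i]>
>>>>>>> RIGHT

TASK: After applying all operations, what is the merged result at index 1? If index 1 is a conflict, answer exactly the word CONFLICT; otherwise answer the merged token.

Answer: lima

Derivation:
Final LEFT:  [india, bravo, alpha]
Final RIGHT: [india, lima, alpha]
i=0: L=india R=india -> agree -> india
i=1: L=bravo=BASE, R=lima -> take RIGHT -> lima
i=2: L=alpha R=alpha -> agree -> alpha
Index 1 -> lima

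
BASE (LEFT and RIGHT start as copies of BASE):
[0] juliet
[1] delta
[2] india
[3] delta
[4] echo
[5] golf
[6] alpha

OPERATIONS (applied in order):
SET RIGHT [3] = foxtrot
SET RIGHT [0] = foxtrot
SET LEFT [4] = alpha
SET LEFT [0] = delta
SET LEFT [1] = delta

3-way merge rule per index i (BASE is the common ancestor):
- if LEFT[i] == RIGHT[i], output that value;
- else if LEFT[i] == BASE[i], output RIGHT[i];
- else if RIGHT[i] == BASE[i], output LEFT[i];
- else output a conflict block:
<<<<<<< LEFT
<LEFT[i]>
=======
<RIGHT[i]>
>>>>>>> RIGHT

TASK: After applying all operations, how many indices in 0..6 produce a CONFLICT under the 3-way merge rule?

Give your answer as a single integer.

Answer: 1

Derivation:
Final LEFT:  [delta, delta, india, delta, alpha, golf, alpha]
Final RIGHT: [foxtrot, delta, india, foxtrot, echo, golf, alpha]
i=0: BASE=juliet L=delta R=foxtrot all differ -> CONFLICT
i=1: L=delta R=delta -> agree -> delta
i=2: L=india R=india -> agree -> india
i=3: L=delta=BASE, R=foxtrot -> take RIGHT -> foxtrot
i=4: L=alpha, R=echo=BASE -> take LEFT -> alpha
i=5: L=golf R=golf -> agree -> golf
i=6: L=alpha R=alpha -> agree -> alpha
Conflict count: 1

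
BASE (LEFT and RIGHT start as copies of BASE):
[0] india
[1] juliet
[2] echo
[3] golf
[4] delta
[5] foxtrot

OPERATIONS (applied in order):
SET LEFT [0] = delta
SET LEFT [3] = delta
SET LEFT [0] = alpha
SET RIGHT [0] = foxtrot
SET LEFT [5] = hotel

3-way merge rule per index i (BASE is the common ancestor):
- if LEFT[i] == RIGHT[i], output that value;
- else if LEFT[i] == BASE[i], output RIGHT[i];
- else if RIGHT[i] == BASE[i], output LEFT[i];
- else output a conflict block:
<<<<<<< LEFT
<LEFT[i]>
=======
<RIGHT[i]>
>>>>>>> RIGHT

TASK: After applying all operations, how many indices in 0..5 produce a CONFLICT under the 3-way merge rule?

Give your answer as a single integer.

Final LEFT:  [alpha, juliet, echo, delta, delta, hotel]
Final RIGHT: [foxtrot, juliet, echo, golf, delta, foxtrot]
i=0: BASE=india L=alpha R=foxtrot all differ -> CONFLICT
i=1: L=juliet R=juliet -> agree -> juliet
i=2: L=echo R=echo -> agree -> echo
i=3: L=delta, R=golf=BASE -> take LEFT -> delta
i=4: L=delta R=delta -> agree -> delta
i=5: L=hotel, R=foxtrot=BASE -> take LEFT -> hotel
Conflict count: 1

Answer: 1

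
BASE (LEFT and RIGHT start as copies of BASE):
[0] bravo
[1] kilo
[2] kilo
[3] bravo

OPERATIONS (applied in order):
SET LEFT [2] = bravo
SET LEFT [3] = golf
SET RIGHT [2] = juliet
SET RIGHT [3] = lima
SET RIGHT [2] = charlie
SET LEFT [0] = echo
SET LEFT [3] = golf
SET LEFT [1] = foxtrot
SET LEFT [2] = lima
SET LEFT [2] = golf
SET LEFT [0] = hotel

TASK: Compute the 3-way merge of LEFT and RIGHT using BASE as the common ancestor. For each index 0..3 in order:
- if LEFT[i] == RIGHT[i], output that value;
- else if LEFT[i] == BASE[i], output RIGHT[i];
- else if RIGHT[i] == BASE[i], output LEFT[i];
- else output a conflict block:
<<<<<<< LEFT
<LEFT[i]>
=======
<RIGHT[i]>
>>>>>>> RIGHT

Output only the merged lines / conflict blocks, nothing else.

Final LEFT:  [hotel, foxtrot, golf, golf]
Final RIGHT: [bravo, kilo, charlie, lima]
i=0: L=hotel, R=bravo=BASE -> take LEFT -> hotel
i=1: L=foxtrot, R=kilo=BASE -> take LEFT -> foxtrot
i=2: BASE=kilo L=golf R=charlie all differ -> CONFLICT
i=3: BASE=bravo L=golf R=lima all differ -> CONFLICT

Answer: hotel
foxtrot
<<<<<<< LEFT
golf
=======
charlie
>>>>>>> RIGHT
<<<<<<< LEFT
golf
=======
lima
>>>>>>> RIGHT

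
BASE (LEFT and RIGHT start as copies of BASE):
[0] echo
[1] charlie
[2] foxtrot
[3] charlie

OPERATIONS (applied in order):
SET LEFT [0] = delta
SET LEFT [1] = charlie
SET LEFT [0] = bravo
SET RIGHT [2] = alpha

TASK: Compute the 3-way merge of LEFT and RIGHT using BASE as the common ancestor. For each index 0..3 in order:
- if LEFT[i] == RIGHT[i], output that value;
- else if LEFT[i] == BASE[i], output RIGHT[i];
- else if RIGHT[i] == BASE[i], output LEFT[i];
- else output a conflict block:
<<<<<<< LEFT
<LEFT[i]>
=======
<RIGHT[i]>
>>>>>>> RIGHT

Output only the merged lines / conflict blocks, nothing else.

Answer: bravo
charlie
alpha
charlie

Derivation:
Final LEFT:  [bravo, charlie, foxtrot, charlie]
Final RIGHT: [echo, charlie, alpha, charlie]
i=0: L=bravo, R=echo=BASE -> take LEFT -> bravo
i=1: L=charlie R=charlie -> agree -> charlie
i=2: L=foxtrot=BASE, R=alpha -> take RIGHT -> alpha
i=3: L=charlie R=charlie -> agree -> charlie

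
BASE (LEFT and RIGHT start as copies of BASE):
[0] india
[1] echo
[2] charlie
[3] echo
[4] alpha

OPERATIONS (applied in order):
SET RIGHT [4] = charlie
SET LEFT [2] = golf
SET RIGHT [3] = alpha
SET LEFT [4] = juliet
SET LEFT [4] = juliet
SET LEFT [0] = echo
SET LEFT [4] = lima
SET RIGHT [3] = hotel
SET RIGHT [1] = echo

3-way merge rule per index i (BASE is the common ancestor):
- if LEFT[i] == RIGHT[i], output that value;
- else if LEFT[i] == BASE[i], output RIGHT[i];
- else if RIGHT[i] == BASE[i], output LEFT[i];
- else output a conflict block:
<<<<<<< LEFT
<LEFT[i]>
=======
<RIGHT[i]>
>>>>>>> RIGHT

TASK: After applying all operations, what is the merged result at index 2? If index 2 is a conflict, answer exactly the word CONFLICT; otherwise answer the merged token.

Answer: golf

Derivation:
Final LEFT:  [echo, echo, golf, echo, lima]
Final RIGHT: [india, echo, charlie, hotel, charlie]
i=0: L=echo, R=india=BASE -> take LEFT -> echo
i=1: L=echo R=echo -> agree -> echo
i=2: L=golf, R=charlie=BASE -> take LEFT -> golf
i=3: L=echo=BASE, R=hotel -> take RIGHT -> hotel
i=4: BASE=alpha L=lima R=charlie all differ -> CONFLICT
Index 2 -> golf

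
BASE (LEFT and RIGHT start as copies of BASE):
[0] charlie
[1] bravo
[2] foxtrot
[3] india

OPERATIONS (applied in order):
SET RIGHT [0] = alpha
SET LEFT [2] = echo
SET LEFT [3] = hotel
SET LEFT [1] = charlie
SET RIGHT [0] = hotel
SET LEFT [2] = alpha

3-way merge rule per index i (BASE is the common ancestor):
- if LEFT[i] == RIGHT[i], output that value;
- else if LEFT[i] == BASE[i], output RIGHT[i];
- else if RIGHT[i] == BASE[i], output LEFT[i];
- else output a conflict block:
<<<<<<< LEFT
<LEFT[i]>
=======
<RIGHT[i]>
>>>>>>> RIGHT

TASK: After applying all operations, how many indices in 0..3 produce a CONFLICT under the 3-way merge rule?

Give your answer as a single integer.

Answer: 0

Derivation:
Final LEFT:  [charlie, charlie, alpha, hotel]
Final RIGHT: [hotel, bravo, foxtrot, india]
i=0: L=charlie=BASE, R=hotel -> take RIGHT -> hotel
i=1: L=charlie, R=bravo=BASE -> take LEFT -> charlie
i=2: L=alpha, R=foxtrot=BASE -> take LEFT -> alpha
i=3: L=hotel, R=india=BASE -> take LEFT -> hotel
Conflict count: 0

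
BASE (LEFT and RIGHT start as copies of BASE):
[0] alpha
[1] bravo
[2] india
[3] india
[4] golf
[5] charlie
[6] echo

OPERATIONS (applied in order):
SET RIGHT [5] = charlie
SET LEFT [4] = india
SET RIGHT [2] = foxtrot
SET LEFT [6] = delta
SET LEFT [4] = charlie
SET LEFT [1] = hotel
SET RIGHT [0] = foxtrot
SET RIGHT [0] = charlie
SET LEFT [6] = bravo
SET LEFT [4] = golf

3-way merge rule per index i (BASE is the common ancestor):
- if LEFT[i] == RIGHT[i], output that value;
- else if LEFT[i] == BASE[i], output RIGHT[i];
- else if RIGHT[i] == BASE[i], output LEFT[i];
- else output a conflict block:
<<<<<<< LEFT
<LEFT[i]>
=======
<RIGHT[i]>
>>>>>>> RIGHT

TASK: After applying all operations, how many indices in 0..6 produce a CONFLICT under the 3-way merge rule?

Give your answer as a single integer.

Answer: 0

Derivation:
Final LEFT:  [alpha, hotel, india, india, golf, charlie, bravo]
Final RIGHT: [charlie, bravo, foxtrot, india, golf, charlie, echo]
i=0: L=alpha=BASE, R=charlie -> take RIGHT -> charlie
i=1: L=hotel, R=bravo=BASE -> take LEFT -> hotel
i=2: L=india=BASE, R=foxtrot -> take RIGHT -> foxtrot
i=3: L=india R=india -> agree -> india
i=4: L=golf R=golf -> agree -> golf
i=5: L=charlie R=charlie -> agree -> charlie
i=6: L=bravo, R=echo=BASE -> take LEFT -> bravo
Conflict count: 0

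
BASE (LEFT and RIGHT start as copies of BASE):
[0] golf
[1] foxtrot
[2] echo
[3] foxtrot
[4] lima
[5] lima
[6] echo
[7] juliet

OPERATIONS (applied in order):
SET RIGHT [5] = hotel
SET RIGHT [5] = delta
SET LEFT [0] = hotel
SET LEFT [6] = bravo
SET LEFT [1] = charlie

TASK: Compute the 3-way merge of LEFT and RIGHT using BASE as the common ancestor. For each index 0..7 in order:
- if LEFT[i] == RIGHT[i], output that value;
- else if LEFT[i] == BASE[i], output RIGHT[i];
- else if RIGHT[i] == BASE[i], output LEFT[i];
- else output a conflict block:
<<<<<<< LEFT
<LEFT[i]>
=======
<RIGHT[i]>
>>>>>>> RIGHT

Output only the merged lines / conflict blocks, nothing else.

Answer: hotel
charlie
echo
foxtrot
lima
delta
bravo
juliet

Derivation:
Final LEFT:  [hotel, charlie, echo, foxtrot, lima, lima, bravo, juliet]
Final RIGHT: [golf, foxtrot, echo, foxtrot, lima, delta, echo, juliet]
i=0: L=hotel, R=golf=BASE -> take LEFT -> hotel
i=1: L=charlie, R=foxtrot=BASE -> take LEFT -> charlie
i=2: L=echo R=echo -> agree -> echo
i=3: L=foxtrot R=foxtrot -> agree -> foxtrot
i=4: L=lima R=lima -> agree -> lima
i=5: L=lima=BASE, R=delta -> take RIGHT -> delta
i=6: L=bravo, R=echo=BASE -> take LEFT -> bravo
i=7: L=juliet R=juliet -> agree -> juliet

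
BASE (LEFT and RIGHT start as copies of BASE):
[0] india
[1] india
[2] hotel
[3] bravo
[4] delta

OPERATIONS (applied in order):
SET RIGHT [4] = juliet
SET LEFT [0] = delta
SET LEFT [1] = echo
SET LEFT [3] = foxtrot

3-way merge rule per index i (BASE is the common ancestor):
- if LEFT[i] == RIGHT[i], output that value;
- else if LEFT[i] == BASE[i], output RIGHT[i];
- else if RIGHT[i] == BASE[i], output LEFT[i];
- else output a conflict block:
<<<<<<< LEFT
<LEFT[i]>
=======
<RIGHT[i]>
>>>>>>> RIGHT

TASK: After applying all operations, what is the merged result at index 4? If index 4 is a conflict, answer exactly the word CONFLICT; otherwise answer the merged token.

Final LEFT:  [delta, echo, hotel, foxtrot, delta]
Final RIGHT: [india, india, hotel, bravo, juliet]
i=0: L=delta, R=india=BASE -> take LEFT -> delta
i=1: L=echo, R=india=BASE -> take LEFT -> echo
i=2: L=hotel R=hotel -> agree -> hotel
i=3: L=foxtrot, R=bravo=BASE -> take LEFT -> foxtrot
i=4: L=delta=BASE, R=juliet -> take RIGHT -> juliet
Index 4 -> juliet

Answer: juliet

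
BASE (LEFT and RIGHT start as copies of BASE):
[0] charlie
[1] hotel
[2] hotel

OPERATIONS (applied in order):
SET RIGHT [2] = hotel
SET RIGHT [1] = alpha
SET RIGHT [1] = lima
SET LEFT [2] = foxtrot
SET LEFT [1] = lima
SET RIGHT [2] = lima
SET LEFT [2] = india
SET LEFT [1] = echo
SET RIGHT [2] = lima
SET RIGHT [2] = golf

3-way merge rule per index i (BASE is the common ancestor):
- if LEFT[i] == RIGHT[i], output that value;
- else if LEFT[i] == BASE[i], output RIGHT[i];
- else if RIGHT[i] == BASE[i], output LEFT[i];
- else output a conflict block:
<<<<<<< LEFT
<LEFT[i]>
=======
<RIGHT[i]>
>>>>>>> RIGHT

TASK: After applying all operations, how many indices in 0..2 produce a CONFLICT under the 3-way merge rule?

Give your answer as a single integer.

Answer: 2

Derivation:
Final LEFT:  [charlie, echo, india]
Final RIGHT: [charlie, lima, golf]
i=0: L=charlie R=charlie -> agree -> charlie
i=1: BASE=hotel L=echo R=lima all differ -> CONFLICT
i=2: BASE=hotel L=india R=golf all differ -> CONFLICT
Conflict count: 2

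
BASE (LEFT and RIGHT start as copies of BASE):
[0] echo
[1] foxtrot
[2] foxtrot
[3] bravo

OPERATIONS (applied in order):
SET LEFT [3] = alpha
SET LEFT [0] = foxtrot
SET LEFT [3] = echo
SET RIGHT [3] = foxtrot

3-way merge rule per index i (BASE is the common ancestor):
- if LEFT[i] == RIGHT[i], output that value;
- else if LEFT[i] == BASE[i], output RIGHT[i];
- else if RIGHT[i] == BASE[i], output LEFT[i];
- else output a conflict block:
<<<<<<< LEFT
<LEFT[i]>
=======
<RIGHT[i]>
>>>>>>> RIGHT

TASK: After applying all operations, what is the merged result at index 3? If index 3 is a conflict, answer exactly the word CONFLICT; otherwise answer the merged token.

Final LEFT:  [foxtrot, foxtrot, foxtrot, echo]
Final RIGHT: [echo, foxtrot, foxtrot, foxtrot]
i=0: L=foxtrot, R=echo=BASE -> take LEFT -> foxtrot
i=1: L=foxtrot R=foxtrot -> agree -> foxtrot
i=2: L=foxtrot R=foxtrot -> agree -> foxtrot
i=3: BASE=bravo L=echo R=foxtrot all differ -> CONFLICT
Index 3 -> CONFLICT

Answer: CONFLICT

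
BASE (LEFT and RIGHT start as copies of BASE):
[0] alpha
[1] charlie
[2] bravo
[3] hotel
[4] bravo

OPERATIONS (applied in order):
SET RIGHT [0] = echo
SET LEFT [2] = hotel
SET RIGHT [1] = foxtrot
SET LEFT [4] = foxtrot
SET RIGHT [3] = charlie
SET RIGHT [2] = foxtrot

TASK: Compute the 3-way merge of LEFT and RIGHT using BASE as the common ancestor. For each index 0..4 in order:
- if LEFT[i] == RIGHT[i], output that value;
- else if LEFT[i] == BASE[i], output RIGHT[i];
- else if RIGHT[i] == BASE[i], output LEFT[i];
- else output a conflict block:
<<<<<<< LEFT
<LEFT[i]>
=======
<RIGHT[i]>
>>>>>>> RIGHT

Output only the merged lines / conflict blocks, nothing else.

Answer: echo
foxtrot
<<<<<<< LEFT
hotel
=======
foxtrot
>>>>>>> RIGHT
charlie
foxtrot

Derivation:
Final LEFT:  [alpha, charlie, hotel, hotel, foxtrot]
Final RIGHT: [echo, foxtrot, foxtrot, charlie, bravo]
i=0: L=alpha=BASE, R=echo -> take RIGHT -> echo
i=1: L=charlie=BASE, R=foxtrot -> take RIGHT -> foxtrot
i=2: BASE=bravo L=hotel R=foxtrot all differ -> CONFLICT
i=3: L=hotel=BASE, R=charlie -> take RIGHT -> charlie
i=4: L=foxtrot, R=bravo=BASE -> take LEFT -> foxtrot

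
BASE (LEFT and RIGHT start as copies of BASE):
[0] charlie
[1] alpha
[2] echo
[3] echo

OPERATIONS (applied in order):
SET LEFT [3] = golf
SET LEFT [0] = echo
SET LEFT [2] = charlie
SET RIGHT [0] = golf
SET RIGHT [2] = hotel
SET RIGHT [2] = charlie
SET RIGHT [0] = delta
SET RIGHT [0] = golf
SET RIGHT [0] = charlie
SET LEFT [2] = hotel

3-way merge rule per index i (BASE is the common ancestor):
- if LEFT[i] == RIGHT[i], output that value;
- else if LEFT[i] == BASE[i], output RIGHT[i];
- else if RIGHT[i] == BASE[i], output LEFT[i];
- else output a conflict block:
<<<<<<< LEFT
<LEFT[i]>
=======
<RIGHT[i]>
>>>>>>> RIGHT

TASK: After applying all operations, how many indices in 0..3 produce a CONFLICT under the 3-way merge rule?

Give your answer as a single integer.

Answer: 1

Derivation:
Final LEFT:  [echo, alpha, hotel, golf]
Final RIGHT: [charlie, alpha, charlie, echo]
i=0: L=echo, R=charlie=BASE -> take LEFT -> echo
i=1: L=alpha R=alpha -> agree -> alpha
i=2: BASE=echo L=hotel R=charlie all differ -> CONFLICT
i=3: L=golf, R=echo=BASE -> take LEFT -> golf
Conflict count: 1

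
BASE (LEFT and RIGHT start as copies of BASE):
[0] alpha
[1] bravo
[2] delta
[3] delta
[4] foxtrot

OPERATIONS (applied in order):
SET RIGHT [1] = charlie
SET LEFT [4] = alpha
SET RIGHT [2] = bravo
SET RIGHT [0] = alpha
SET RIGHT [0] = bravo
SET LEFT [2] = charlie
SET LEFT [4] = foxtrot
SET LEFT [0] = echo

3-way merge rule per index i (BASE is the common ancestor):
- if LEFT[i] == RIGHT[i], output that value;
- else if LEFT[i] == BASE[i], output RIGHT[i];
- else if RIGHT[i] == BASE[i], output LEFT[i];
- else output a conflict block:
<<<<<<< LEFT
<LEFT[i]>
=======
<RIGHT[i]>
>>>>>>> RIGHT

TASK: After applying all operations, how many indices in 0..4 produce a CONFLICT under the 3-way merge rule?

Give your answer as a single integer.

Final LEFT:  [echo, bravo, charlie, delta, foxtrot]
Final RIGHT: [bravo, charlie, bravo, delta, foxtrot]
i=0: BASE=alpha L=echo R=bravo all differ -> CONFLICT
i=1: L=bravo=BASE, R=charlie -> take RIGHT -> charlie
i=2: BASE=delta L=charlie R=bravo all differ -> CONFLICT
i=3: L=delta R=delta -> agree -> delta
i=4: L=foxtrot R=foxtrot -> agree -> foxtrot
Conflict count: 2

Answer: 2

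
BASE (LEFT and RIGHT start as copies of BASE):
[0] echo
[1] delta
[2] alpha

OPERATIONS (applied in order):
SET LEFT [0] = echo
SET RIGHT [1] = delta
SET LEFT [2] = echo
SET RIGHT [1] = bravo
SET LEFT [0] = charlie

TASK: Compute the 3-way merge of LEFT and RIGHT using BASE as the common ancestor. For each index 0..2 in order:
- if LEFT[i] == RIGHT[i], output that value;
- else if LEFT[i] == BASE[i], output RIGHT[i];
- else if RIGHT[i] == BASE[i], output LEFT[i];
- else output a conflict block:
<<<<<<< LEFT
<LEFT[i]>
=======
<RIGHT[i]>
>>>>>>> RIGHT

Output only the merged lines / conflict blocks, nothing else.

Final LEFT:  [charlie, delta, echo]
Final RIGHT: [echo, bravo, alpha]
i=0: L=charlie, R=echo=BASE -> take LEFT -> charlie
i=1: L=delta=BASE, R=bravo -> take RIGHT -> bravo
i=2: L=echo, R=alpha=BASE -> take LEFT -> echo

Answer: charlie
bravo
echo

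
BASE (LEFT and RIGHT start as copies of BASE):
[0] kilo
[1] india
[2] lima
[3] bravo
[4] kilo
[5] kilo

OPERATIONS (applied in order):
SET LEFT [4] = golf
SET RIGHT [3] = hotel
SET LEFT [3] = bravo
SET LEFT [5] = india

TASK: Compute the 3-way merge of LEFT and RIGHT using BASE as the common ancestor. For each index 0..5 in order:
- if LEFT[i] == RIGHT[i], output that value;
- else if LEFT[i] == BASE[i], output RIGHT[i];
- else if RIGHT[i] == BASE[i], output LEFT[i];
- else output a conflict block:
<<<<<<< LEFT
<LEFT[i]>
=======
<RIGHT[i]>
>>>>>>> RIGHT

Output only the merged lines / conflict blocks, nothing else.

Final LEFT:  [kilo, india, lima, bravo, golf, india]
Final RIGHT: [kilo, india, lima, hotel, kilo, kilo]
i=0: L=kilo R=kilo -> agree -> kilo
i=1: L=india R=india -> agree -> india
i=2: L=lima R=lima -> agree -> lima
i=3: L=bravo=BASE, R=hotel -> take RIGHT -> hotel
i=4: L=golf, R=kilo=BASE -> take LEFT -> golf
i=5: L=india, R=kilo=BASE -> take LEFT -> india

Answer: kilo
india
lima
hotel
golf
india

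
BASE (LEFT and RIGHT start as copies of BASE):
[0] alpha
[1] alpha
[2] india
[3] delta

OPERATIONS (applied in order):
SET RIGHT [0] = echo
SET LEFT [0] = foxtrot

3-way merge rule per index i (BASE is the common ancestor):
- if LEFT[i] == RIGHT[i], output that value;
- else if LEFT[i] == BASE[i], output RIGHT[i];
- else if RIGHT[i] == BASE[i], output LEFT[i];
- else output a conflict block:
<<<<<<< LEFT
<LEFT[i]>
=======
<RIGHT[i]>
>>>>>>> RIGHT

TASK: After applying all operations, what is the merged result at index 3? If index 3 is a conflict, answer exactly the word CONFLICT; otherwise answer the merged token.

Final LEFT:  [foxtrot, alpha, india, delta]
Final RIGHT: [echo, alpha, india, delta]
i=0: BASE=alpha L=foxtrot R=echo all differ -> CONFLICT
i=1: L=alpha R=alpha -> agree -> alpha
i=2: L=india R=india -> agree -> india
i=3: L=delta R=delta -> agree -> delta
Index 3 -> delta

Answer: delta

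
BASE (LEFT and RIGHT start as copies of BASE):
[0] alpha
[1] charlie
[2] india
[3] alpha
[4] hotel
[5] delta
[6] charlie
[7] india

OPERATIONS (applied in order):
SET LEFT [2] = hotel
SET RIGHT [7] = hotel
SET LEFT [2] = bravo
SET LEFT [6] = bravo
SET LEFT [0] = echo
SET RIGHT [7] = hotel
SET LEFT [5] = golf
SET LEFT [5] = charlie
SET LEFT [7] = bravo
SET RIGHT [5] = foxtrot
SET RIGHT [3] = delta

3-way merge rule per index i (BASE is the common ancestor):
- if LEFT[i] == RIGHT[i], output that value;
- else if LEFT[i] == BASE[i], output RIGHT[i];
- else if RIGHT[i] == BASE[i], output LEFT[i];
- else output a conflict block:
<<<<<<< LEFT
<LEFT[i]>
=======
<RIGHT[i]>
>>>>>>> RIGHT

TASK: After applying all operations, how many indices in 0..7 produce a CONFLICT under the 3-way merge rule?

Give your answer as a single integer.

Final LEFT:  [echo, charlie, bravo, alpha, hotel, charlie, bravo, bravo]
Final RIGHT: [alpha, charlie, india, delta, hotel, foxtrot, charlie, hotel]
i=0: L=echo, R=alpha=BASE -> take LEFT -> echo
i=1: L=charlie R=charlie -> agree -> charlie
i=2: L=bravo, R=india=BASE -> take LEFT -> bravo
i=3: L=alpha=BASE, R=delta -> take RIGHT -> delta
i=4: L=hotel R=hotel -> agree -> hotel
i=5: BASE=delta L=charlie R=foxtrot all differ -> CONFLICT
i=6: L=bravo, R=charlie=BASE -> take LEFT -> bravo
i=7: BASE=india L=bravo R=hotel all differ -> CONFLICT
Conflict count: 2

Answer: 2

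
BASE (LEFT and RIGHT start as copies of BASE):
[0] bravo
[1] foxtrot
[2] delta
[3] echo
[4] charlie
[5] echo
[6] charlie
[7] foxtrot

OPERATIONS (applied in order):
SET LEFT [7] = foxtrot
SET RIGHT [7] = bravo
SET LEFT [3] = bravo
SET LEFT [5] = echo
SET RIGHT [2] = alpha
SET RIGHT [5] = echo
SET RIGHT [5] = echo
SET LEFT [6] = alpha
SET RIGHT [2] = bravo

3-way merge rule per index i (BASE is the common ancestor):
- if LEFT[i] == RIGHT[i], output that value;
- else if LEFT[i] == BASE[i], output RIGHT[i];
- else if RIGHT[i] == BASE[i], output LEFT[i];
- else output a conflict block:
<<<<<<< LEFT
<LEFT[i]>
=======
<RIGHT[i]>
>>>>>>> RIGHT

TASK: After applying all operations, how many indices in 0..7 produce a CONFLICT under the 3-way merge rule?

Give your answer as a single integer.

Final LEFT:  [bravo, foxtrot, delta, bravo, charlie, echo, alpha, foxtrot]
Final RIGHT: [bravo, foxtrot, bravo, echo, charlie, echo, charlie, bravo]
i=0: L=bravo R=bravo -> agree -> bravo
i=1: L=foxtrot R=foxtrot -> agree -> foxtrot
i=2: L=delta=BASE, R=bravo -> take RIGHT -> bravo
i=3: L=bravo, R=echo=BASE -> take LEFT -> bravo
i=4: L=charlie R=charlie -> agree -> charlie
i=5: L=echo R=echo -> agree -> echo
i=6: L=alpha, R=charlie=BASE -> take LEFT -> alpha
i=7: L=foxtrot=BASE, R=bravo -> take RIGHT -> bravo
Conflict count: 0

Answer: 0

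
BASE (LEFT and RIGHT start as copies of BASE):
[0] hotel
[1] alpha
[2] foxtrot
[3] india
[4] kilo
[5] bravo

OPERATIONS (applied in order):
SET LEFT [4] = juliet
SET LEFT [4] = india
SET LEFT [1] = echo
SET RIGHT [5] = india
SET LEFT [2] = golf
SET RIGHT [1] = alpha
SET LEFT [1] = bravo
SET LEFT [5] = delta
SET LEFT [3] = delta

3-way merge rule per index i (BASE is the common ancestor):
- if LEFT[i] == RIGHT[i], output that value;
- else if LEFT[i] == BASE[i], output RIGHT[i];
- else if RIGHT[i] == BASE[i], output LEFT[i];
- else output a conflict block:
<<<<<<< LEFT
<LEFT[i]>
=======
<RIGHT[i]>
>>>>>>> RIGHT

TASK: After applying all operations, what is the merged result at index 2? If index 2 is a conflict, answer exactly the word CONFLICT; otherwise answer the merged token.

Final LEFT:  [hotel, bravo, golf, delta, india, delta]
Final RIGHT: [hotel, alpha, foxtrot, india, kilo, india]
i=0: L=hotel R=hotel -> agree -> hotel
i=1: L=bravo, R=alpha=BASE -> take LEFT -> bravo
i=2: L=golf, R=foxtrot=BASE -> take LEFT -> golf
i=3: L=delta, R=india=BASE -> take LEFT -> delta
i=4: L=india, R=kilo=BASE -> take LEFT -> india
i=5: BASE=bravo L=delta R=india all differ -> CONFLICT
Index 2 -> golf

Answer: golf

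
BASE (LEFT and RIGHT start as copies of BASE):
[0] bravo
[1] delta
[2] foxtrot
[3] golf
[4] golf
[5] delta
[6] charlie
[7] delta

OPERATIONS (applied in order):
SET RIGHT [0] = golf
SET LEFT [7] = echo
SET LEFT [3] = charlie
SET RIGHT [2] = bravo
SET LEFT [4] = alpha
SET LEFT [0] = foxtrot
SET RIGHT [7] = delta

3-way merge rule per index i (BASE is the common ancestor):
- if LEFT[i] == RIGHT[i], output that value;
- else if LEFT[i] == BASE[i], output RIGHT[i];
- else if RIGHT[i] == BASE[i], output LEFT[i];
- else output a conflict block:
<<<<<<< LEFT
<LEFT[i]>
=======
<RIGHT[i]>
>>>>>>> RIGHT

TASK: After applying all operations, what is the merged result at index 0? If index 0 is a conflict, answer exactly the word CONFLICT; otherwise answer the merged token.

Final LEFT:  [foxtrot, delta, foxtrot, charlie, alpha, delta, charlie, echo]
Final RIGHT: [golf, delta, bravo, golf, golf, delta, charlie, delta]
i=0: BASE=bravo L=foxtrot R=golf all differ -> CONFLICT
i=1: L=delta R=delta -> agree -> delta
i=2: L=foxtrot=BASE, R=bravo -> take RIGHT -> bravo
i=3: L=charlie, R=golf=BASE -> take LEFT -> charlie
i=4: L=alpha, R=golf=BASE -> take LEFT -> alpha
i=5: L=delta R=delta -> agree -> delta
i=6: L=charlie R=charlie -> agree -> charlie
i=7: L=echo, R=delta=BASE -> take LEFT -> echo
Index 0 -> CONFLICT

Answer: CONFLICT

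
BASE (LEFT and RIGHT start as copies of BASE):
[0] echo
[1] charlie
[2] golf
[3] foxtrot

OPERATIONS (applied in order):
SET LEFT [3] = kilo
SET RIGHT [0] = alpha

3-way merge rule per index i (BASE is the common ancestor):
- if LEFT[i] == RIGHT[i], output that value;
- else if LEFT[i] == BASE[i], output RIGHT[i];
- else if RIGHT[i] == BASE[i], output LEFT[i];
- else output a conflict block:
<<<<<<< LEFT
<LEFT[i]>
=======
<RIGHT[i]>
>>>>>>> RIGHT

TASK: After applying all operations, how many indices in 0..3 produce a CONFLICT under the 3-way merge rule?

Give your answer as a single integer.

Final LEFT:  [echo, charlie, golf, kilo]
Final RIGHT: [alpha, charlie, golf, foxtrot]
i=0: L=echo=BASE, R=alpha -> take RIGHT -> alpha
i=1: L=charlie R=charlie -> agree -> charlie
i=2: L=golf R=golf -> agree -> golf
i=3: L=kilo, R=foxtrot=BASE -> take LEFT -> kilo
Conflict count: 0

Answer: 0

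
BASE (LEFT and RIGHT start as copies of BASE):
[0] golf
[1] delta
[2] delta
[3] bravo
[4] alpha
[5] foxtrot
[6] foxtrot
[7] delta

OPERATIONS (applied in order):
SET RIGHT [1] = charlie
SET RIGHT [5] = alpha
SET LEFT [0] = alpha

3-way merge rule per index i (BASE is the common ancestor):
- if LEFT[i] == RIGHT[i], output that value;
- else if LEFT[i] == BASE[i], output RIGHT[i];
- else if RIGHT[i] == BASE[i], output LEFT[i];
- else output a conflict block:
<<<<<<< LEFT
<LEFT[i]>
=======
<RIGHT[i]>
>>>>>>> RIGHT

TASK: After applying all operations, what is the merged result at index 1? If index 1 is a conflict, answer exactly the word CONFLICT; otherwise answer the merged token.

Answer: charlie

Derivation:
Final LEFT:  [alpha, delta, delta, bravo, alpha, foxtrot, foxtrot, delta]
Final RIGHT: [golf, charlie, delta, bravo, alpha, alpha, foxtrot, delta]
i=0: L=alpha, R=golf=BASE -> take LEFT -> alpha
i=1: L=delta=BASE, R=charlie -> take RIGHT -> charlie
i=2: L=delta R=delta -> agree -> delta
i=3: L=bravo R=bravo -> agree -> bravo
i=4: L=alpha R=alpha -> agree -> alpha
i=5: L=foxtrot=BASE, R=alpha -> take RIGHT -> alpha
i=6: L=foxtrot R=foxtrot -> agree -> foxtrot
i=7: L=delta R=delta -> agree -> delta
Index 1 -> charlie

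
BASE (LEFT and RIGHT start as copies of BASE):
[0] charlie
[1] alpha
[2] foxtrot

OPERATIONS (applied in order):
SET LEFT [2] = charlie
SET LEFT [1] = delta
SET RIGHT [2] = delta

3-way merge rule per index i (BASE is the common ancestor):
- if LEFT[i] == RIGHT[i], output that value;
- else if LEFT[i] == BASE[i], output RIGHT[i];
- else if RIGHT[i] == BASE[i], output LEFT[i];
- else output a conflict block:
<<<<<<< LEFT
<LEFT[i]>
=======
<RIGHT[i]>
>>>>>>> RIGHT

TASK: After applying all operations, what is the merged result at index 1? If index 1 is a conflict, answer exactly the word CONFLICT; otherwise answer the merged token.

Answer: delta

Derivation:
Final LEFT:  [charlie, delta, charlie]
Final RIGHT: [charlie, alpha, delta]
i=0: L=charlie R=charlie -> agree -> charlie
i=1: L=delta, R=alpha=BASE -> take LEFT -> delta
i=2: BASE=foxtrot L=charlie R=delta all differ -> CONFLICT
Index 1 -> delta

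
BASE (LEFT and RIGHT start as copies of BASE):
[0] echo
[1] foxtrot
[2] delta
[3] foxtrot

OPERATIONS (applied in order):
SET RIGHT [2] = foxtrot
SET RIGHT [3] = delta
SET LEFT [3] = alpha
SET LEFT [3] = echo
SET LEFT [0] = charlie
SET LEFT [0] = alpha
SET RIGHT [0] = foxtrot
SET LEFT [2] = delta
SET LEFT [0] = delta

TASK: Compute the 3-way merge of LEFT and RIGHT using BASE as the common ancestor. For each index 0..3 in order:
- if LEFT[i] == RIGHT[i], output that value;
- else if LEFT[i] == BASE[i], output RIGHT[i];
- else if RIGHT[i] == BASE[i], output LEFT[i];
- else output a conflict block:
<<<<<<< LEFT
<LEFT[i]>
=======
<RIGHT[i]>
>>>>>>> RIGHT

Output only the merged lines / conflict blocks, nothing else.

Answer: <<<<<<< LEFT
delta
=======
foxtrot
>>>>>>> RIGHT
foxtrot
foxtrot
<<<<<<< LEFT
echo
=======
delta
>>>>>>> RIGHT

Derivation:
Final LEFT:  [delta, foxtrot, delta, echo]
Final RIGHT: [foxtrot, foxtrot, foxtrot, delta]
i=0: BASE=echo L=delta R=foxtrot all differ -> CONFLICT
i=1: L=foxtrot R=foxtrot -> agree -> foxtrot
i=2: L=delta=BASE, R=foxtrot -> take RIGHT -> foxtrot
i=3: BASE=foxtrot L=echo R=delta all differ -> CONFLICT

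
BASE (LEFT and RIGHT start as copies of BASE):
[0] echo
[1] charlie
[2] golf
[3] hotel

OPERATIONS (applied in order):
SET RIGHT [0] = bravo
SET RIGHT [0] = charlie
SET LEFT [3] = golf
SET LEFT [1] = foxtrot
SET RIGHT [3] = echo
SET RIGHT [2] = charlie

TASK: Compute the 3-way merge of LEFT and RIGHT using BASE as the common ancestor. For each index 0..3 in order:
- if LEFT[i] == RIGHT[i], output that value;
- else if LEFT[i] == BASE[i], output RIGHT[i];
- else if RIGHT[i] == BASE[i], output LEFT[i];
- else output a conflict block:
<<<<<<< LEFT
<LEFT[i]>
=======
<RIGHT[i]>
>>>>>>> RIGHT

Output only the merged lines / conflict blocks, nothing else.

Final LEFT:  [echo, foxtrot, golf, golf]
Final RIGHT: [charlie, charlie, charlie, echo]
i=0: L=echo=BASE, R=charlie -> take RIGHT -> charlie
i=1: L=foxtrot, R=charlie=BASE -> take LEFT -> foxtrot
i=2: L=golf=BASE, R=charlie -> take RIGHT -> charlie
i=3: BASE=hotel L=golf R=echo all differ -> CONFLICT

Answer: charlie
foxtrot
charlie
<<<<<<< LEFT
golf
=======
echo
>>>>>>> RIGHT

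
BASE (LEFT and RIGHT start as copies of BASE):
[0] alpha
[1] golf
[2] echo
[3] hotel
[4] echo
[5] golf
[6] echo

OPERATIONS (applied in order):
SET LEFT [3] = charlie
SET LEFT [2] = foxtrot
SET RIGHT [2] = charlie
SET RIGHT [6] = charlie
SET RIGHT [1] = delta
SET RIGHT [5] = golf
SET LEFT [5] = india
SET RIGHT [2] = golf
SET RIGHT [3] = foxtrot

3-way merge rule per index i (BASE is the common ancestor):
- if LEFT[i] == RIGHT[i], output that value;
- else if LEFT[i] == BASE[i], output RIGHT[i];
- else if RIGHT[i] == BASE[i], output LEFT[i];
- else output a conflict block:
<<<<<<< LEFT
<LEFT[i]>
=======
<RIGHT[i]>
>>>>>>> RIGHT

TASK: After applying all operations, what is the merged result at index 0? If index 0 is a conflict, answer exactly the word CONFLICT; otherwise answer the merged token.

Answer: alpha

Derivation:
Final LEFT:  [alpha, golf, foxtrot, charlie, echo, india, echo]
Final RIGHT: [alpha, delta, golf, foxtrot, echo, golf, charlie]
i=0: L=alpha R=alpha -> agree -> alpha
i=1: L=golf=BASE, R=delta -> take RIGHT -> delta
i=2: BASE=echo L=foxtrot R=golf all differ -> CONFLICT
i=3: BASE=hotel L=charlie R=foxtrot all differ -> CONFLICT
i=4: L=echo R=echo -> agree -> echo
i=5: L=india, R=golf=BASE -> take LEFT -> india
i=6: L=echo=BASE, R=charlie -> take RIGHT -> charlie
Index 0 -> alpha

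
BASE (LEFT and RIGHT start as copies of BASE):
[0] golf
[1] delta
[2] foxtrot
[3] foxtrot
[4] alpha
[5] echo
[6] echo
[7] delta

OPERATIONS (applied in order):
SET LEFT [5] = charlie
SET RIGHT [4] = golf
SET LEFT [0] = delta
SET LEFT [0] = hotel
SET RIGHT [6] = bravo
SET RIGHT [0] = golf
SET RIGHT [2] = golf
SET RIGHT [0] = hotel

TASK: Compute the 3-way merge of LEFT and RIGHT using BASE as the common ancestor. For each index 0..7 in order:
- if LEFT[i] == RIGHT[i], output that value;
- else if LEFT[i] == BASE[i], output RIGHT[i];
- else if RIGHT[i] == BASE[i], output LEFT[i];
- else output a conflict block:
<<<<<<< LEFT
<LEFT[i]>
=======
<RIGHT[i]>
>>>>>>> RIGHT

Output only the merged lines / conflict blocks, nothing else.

Final LEFT:  [hotel, delta, foxtrot, foxtrot, alpha, charlie, echo, delta]
Final RIGHT: [hotel, delta, golf, foxtrot, golf, echo, bravo, delta]
i=0: L=hotel R=hotel -> agree -> hotel
i=1: L=delta R=delta -> agree -> delta
i=2: L=foxtrot=BASE, R=golf -> take RIGHT -> golf
i=3: L=foxtrot R=foxtrot -> agree -> foxtrot
i=4: L=alpha=BASE, R=golf -> take RIGHT -> golf
i=5: L=charlie, R=echo=BASE -> take LEFT -> charlie
i=6: L=echo=BASE, R=bravo -> take RIGHT -> bravo
i=7: L=delta R=delta -> agree -> delta

Answer: hotel
delta
golf
foxtrot
golf
charlie
bravo
delta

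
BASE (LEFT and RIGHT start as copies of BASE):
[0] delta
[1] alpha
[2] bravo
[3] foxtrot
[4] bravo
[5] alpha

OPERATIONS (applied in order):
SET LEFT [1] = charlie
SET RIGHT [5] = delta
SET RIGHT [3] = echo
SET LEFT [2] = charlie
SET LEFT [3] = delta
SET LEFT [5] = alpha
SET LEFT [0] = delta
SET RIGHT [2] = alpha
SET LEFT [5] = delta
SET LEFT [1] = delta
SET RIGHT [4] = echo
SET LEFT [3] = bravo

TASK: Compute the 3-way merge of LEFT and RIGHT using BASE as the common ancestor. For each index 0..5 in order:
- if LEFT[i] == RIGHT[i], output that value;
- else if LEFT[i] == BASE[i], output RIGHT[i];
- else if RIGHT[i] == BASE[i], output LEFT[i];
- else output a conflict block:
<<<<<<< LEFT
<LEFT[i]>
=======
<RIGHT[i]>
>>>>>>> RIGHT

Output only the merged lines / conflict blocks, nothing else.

Answer: delta
delta
<<<<<<< LEFT
charlie
=======
alpha
>>>>>>> RIGHT
<<<<<<< LEFT
bravo
=======
echo
>>>>>>> RIGHT
echo
delta

Derivation:
Final LEFT:  [delta, delta, charlie, bravo, bravo, delta]
Final RIGHT: [delta, alpha, alpha, echo, echo, delta]
i=0: L=delta R=delta -> agree -> delta
i=1: L=delta, R=alpha=BASE -> take LEFT -> delta
i=2: BASE=bravo L=charlie R=alpha all differ -> CONFLICT
i=3: BASE=foxtrot L=bravo R=echo all differ -> CONFLICT
i=4: L=bravo=BASE, R=echo -> take RIGHT -> echo
i=5: L=delta R=delta -> agree -> delta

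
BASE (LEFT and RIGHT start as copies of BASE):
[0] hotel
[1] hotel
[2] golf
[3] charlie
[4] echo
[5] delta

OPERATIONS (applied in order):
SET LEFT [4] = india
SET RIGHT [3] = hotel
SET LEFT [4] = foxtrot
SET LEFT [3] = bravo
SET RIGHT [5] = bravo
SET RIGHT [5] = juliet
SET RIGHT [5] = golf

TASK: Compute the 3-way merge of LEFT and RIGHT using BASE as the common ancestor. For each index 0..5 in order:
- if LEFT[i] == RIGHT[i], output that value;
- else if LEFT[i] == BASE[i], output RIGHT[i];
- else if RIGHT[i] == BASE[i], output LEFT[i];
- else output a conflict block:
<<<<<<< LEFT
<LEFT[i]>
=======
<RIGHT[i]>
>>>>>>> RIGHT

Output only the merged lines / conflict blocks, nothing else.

Answer: hotel
hotel
golf
<<<<<<< LEFT
bravo
=======
hotel
>>>>>>> RIGHT
foxtrot
golf

Derivation:
Final LEFT:  [hotel, hotel, golf, bravo, foxtrot, delta]
Final RIGHT: [hotel, hotel, golf, hotel, echo, golf]
i=0: L=hotel R=hotel -> agree -> hotel
i=1: L=hotel R=hotel -> agree -> hotel
i=2: L=golf R=golf -> agree -> golf
i=3: BASE=charlie L=bravo R=hotel all differ -> CONFLICT
i=4: L=foxtrot, R=echo=BASE -> take LEFT -> foxtrot
i=5: L=delta=BASE, R=golf -> take RIGHT -> golf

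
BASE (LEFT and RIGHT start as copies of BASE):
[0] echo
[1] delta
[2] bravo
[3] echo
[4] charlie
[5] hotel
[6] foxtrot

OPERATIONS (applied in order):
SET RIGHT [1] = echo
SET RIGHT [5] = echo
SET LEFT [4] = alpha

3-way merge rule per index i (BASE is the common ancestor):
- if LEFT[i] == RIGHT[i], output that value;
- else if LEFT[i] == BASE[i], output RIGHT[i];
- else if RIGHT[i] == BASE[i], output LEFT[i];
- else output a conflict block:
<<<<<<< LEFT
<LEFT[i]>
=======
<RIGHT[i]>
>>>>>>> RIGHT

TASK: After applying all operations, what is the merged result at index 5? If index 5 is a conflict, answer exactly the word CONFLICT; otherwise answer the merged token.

Answer: echo

Derivation:
Final LEFT:  [echo, delta, bravo, echo, alpha, hotel, foxtrot]
Final RIGHT: [echo, echo, bravo, echo, charlie, echo, foxtrot]
i=0: L=echo R=echo -> agree -> echo
i=1: L=delta=BASE, R=echo -> take RIGHT -> echo
i=2: L=bravo R=bravo -> agree -> bravo
i=3: L=echo R=echo -> agree -> echo
i=4: L=alpha, R=charlie=BASE -> take LEFT -> alpha
i=5: L=hotel=BASE, R=echo -> take RIGHT -> echo
i=6: L=foxtrot R=foxtrot -> agree -> foxtrot
Index 5 -> echo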